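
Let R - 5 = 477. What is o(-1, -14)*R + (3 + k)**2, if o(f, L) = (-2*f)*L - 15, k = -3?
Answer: -20726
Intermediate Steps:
R = 482 (R = 5 + 477 = 482)
o(f, L) = -15 - 2*L*f (o(f, L) = -2*L*f - 15 = -15 - 2*L*f)
o(-1, -14)*R + (3 + k)**2 = (-15 - 2*(-14)*(-1))*482 + (3 - 3)**2 = (-15 - 28)*482 + 0**2 = -43*482 + 0 = -20726 + 0 = -20726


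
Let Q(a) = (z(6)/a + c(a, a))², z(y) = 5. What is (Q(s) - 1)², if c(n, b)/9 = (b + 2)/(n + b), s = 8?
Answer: 370881/256 ≈ 1448.8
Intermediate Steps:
c(n, b) = 9*(2 + b)/(b + n) (c(n, b) = 9*((b + 2)/(n + b)) = 9*((2 + b)/(b + n)) = 9*(2 + b)/(b + n))
Q(a) = (5/a + 9*(2 + a)/(2*a))² (Q(a) = (5/a + 9*(2 + a)/(a + a))² = (5/a + 9*(2 + a)/((2*a)))² = (5/a + 9*(1/(2*a))*(2 + a))² = (5/a + 9*(2 + a)/(2*a))²)
(Q(s) - 1)² = ((¼)*(28 + 9*8)²/8² - 1)² = ((¼)*(1/64)*(28 + 72)² - 1)² = ((¼)*(1/64)*100² - 1)² = ((¼)*(1/64)*10000 - 1)² = (625/16 - 1)² = (609/16)² = 370881/256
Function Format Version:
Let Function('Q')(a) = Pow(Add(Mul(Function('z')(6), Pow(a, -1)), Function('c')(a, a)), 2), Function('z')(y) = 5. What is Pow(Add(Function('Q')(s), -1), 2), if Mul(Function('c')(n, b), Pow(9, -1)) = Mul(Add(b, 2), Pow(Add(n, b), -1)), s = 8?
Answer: Rational(370881, 256) ≈ 1448.8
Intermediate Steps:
Function('c')(n, b) = Mul(9, Pow(Add(b, n), -1), Add(2, b)) (Function('c')(n, b) = Mul(9, Mul(Add(b, 2), Pow(Add(n, b), -1))) = Mul(9, Mul(Add(2, b), Pow(Add(b, n), -1))) = Mul(9, Mul(Pow(Add(b, n), -1), Add(2, b))) = Mul(9, Pow(Add(b, n), -1), Add(2, b)))
Function('Q')(a) = Pow(Add(Mul(5, Pow(a, -1)), Mul(Rational(9, 2), Pow(a, -1), Add(2, a))), 2) (Function('Q')(a) = Pow(Add(Mul(5, Pow(a, -1)), Mul(9, Pow(Add(a, a), -1), Add(2, a))), 2) = Pow(Add(Mul(5, Pow(a, -1)), Mul(9, Pow(Mul(2, a), -1), Add(2, a))), 2) = Pow(Add(Mul(5, Pow(a, -1)), Mul(9, Mul(Rational(1, 2), Pow(a, -1)), Add(2, a))), 2) = Pow(Add(Mul(5, Pow(a, -1)), Mul(Rational(9, 2), Pow(a, -1), Add(2, a))), 2))
Pow(Add(Function('Q')(s), -1), 2) = Pow(Add(Mul(Rational(1, 4), Pow(8, -2), Pow(Add(28, Mul(9, 8)), 2)), -1), 2) = Pow(Add(Mul(Rational(1, 4), Rational(1, 64), Pow(Add(28, 72), 2)), -1), 2) = Pow(Add(Mul(Rational(1, 4), Rational(1, 64), Pow(100, 2)), -1), 2) = Pow(Add(Mul(Rational(1, 4), Rational(1, 64), 10000), -1), 2) = Pow(Add(Rational(625, 16), -1), 2) = Pow(Rational(609, 16), 2) = Rational(370881, 256)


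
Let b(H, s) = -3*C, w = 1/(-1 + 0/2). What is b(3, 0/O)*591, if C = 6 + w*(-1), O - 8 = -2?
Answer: -12411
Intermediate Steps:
O = 6 (O = 8 - 2 = 6)
w = -1 (w = 1/(-1 + 0*(1/2)) = 1/(-1 + 0) = 1/(-1) = -1)
C = 7 (C = 6 - 1*(-1) = 6 + 1 = 7)
b(H, s) = -21 (b(H, s) = -3*7 = -21)
b(3, 0/O)*591 = -21*591 = -12411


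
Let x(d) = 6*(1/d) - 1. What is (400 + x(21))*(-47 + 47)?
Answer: 0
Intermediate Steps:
x(d) = -1 + 6/d (x(d) = 6/d - 1 = -1 + 6/d)
(400 + x(21))*(-47 + 47) = (400 + (6 - 1*21)/21)*(-47 + 47) = (400 + (6 - 21)/21)*0 = (400 + (1/21)*(-15))*0 = (400 - 5/7)*0 = (2795/7)*0 = 0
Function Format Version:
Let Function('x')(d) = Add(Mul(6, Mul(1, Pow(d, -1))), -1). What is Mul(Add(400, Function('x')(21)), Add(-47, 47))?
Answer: 0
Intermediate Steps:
Function('x')(d) = Add(-1, Mul(6, Pow(d, -1))) (Function('x')(d) = Add(Mul(6, Pow(d, -1)), -1) = Add(-1, Mul(6, Pow(d, -1))))
Mul(Add(400, Function('x')(21)), Add(-47, 47)) = Mul(Add(400, Mul(Pow(21, -1), Add(6, Mul(-1, 21)))), Add(-47, 47)) = Mul(Add(400, Mul(Rational(1, 21), Add(6, -21))), 0) = Mul(Add(400, Mul(Rational(1, 21), -15)), 0) = Mul(Add(400, Rational(-5, 7)), 0) = Mul(Rational(2795, 7), 0) = 0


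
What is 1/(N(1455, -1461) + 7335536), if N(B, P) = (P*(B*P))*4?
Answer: 1/12430247756 ≈ 8.0449e-11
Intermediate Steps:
N(B, P) = 4*B*P² (N(B, P) = (B*P²)*4 = 4*B*P²)
1/(N(1455, -1461) + 7335536) = 1/(4*1455*(-1461)² + 7335536) = 1/(4*1455*2134521 + 7335536) = 1/(12422912220 + 7335536) = 1/12430247756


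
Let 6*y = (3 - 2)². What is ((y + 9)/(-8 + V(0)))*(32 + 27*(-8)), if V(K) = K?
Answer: 1265/6 ≈ 210.83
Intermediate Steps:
y = ⅙ (y = (3 - 2)²/6 = (⅙)*1² = (⅙)*1 = ⅙ ≈ 0.16667)
((y + 9)/(-8 + V(0)))*(32 + 27*(-8)) = ((⅙ + 9)/(-8 + 0))*(32 + 27*(-8)) = ((55/6)/(-8))*(32 - 216) = ((55/6)*(-⅛))*(-184) = -55/48*(-184) = 1265/6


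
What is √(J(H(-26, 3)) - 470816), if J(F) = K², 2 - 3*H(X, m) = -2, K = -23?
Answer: I*√470287 ≈ 685.77*I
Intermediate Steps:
H(X, m) = 4/3 (H(X, m) = ⅔ - ⅓*(-2) = ⅔ + ⅔ = 4/3)
J(F) = 529 (J(F) = (-23)² = 529)
√(J(H(-26, 3)) - 470816) = √(529 - 470816) = √(-470287) = I*√470287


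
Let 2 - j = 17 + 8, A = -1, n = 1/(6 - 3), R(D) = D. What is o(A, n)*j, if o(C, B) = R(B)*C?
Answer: 23/3 ≈ 7.6667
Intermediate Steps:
n = 1/3 ≈ 0.33333
o(C, B) = B*C
j = -23 (j = 2 - (17 + 8) = 2 - 1*25 = 2 - 25 = -23)
o(A, n)*j = ((1/3)*(-1))*(-23) = -1/3*(-23) = 23/3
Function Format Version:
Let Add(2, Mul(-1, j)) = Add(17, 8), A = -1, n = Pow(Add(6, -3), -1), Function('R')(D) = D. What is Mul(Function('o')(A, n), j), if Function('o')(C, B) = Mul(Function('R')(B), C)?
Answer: Rational(23, 3) ≈ 7.6667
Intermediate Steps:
n = Rational(1, 3) (n = Pow(3, -1) = Rational(1, 3) ≈ 0.33333)
Function('o')(C, B) = Mul(B, C)
j = -23 (j = Add(2, Mul(-1, Add(17, 8))) = Add(2, Mul(-1, 25)) = Add(2, -25) = -23)
Mul(Function('o')(A, n), j) = Mul(Mul(Rational(1, 3), -1), -23) = Mul(Rational(-1, 3), -23) = Rational(23, 3)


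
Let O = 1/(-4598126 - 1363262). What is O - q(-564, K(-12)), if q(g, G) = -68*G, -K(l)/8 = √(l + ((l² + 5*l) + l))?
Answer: -1/5961388 - 1088*√15 ≈ -4213.8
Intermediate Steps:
K(l) = -8*√(l² + 7*l) (K(l) = -8*√(l + ((l² + 5*l) + l)) = -8*√(l + (l² + 6*l)) = -8*√(l² + 7*l))
O = -1/5961388 (O = 1/(-5961388) = -1/5961388 ≈ -1.6775e-7)
O - q(-564, K(-12)) = -1/5961388 - (-68)*(-8*2*√15) = -1/5961388 - (-68)*(-16*√15) = -1/5961388 - 1088*√15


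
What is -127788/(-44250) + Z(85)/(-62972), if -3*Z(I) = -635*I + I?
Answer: 1813047109/696627750 ≈ 2.6026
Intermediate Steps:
Z(I) = 634*I/3 (Z(I) = -(-635*I + I)/3 = -(-634)*I/3 = 634*I/3)
-127788/(-44250) + Z(85)/(-62972) = -127788/(-44250) + ((634/3)*85)/(-62972) = -127788*(-1/44250) + (53890/3)*(-1/62972) = 21298/7375 - 26945/94458 = 1813047109/696627750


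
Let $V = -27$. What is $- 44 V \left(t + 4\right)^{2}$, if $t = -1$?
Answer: $10692$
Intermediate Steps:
$- 44 V \left(t + 4\right)^{2} = \left(-44\right) \left(-27\right) \left(-1 + 4\right)^{2} = 1188 \cdot 3^{2} = 1188 \cdot 9 = 10692$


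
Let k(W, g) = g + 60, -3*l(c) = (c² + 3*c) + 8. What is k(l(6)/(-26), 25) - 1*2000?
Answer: -1915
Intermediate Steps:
l(c) = -8/3 - c - c²/3 (l(c) = -((c² + 3*c) + 8)/3 = -(8 + c² + 3*c)/3 = -8/3 - c - c²/3)
k(W, g) = 60 + g
k(l(6)/(-26), 25) - 1*2000 = (60 + 25) - 1*2000 = 85 - 2000 = -1915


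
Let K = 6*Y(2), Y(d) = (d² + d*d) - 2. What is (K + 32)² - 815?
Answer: 3809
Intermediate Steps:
Y(d) = -2 + 2*d² (Y(d) = (d² + d²) - 2 = 2*d² - 2 = -2 + 2*d²)
K = 36 (K = 6*(-2 + 2*2²) = 6*(-2 + 2*4) = 6*(-2 + 8) = 6*6 = 36)
(K + 32)² - 815 = (36 + 32)² - 815 = 68² - 815 = 4624 - 815 = 3809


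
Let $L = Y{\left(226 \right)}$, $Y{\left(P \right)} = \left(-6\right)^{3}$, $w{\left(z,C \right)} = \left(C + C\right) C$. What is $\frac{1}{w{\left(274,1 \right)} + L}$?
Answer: $- \frac{1}{214} \approx -0.0046729$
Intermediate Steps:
$w{\left(z,C \right)} = 2 C^{2}$ ($w{\left(z,C \right)} = 2 C C = 2 C^{2}$)
$Y{\left(P \right)} = -216$
$L = -216$
$\frac{1}{w{\left(274,1 \right)} + L} = \frac{1}{2 \cdot 1^{2} - 216} = \frac{1}{2 \cdot 1 - 216} = \frac{1}{2 - 216} = \frac{1}{-214} = - \frac{1}{214}$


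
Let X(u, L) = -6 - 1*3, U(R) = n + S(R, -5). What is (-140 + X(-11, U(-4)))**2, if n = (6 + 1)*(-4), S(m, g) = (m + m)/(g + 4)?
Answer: 22201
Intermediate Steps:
S(m, g) = 2*m/(4 + g) (S(m, g) = (2*m)/(4 + g) = 2*m/(4 + g))
n = -28 (n = 7*(-4) = -28)
U(R) = -28 - 2*R (U(R) = -28 + 2*R/(4 - 5) = -28 + 2*R/(-1) = -28 + 2*R*(-1) = -28 - 2*R)
X(u, L) = -9 (X(u, L) = -6 - 3 = -9)
(-140 + X(-11, U(-4)))**2 = (-140 - 9)**2 = (-149)**2 = 22201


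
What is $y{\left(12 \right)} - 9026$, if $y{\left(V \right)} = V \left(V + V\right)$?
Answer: $-8738$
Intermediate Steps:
$y{\left(V \right)} = 2 V^{2}$ ($y{\left(V \right)} = V 2 V = 2 V^{2}$)
$y{\left(12 \right)} - 9026 = 2 \cdot 12^{2} - 9026 = 2 \cdot 144 - 9026 = 288 - 9026 = -8738$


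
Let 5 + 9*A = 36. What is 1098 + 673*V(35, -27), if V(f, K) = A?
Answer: 30745/9 ≈ 3416.1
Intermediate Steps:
A = 31/9 (A = -5/9 + (⅑)*36 = -5/9 + 4 = 31/9 ≈ 3.4444)
V(f, K) = 31/9
1098 + 673*V(35, -27) = 1098 + 673*(31/9) = 1098 + 20863/9 = 30745/9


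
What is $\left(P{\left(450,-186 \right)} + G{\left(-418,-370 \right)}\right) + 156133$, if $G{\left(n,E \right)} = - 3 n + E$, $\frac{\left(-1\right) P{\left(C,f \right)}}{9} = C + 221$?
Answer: $150978$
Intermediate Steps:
$P{\left(C,f \right)} = -1989 - 9 C$ ($P{\left(C,f \right)} = - 9 \left(C + 221\right) = - 9 \left(221 + C\right) = -1989 - 9 C$)
$G{\left(n,E \right)} = E - 3 n$
$\left(P{\left(450,-186 \right)} + G{\left(-418,-370 \right)}\right) + 156133 = \left(\left(-1989 - 4050\right) - -884\right) + 156133 = \left(\left(-1989 - 4050\right) + \left(-370 + 1254\right)\right) + 156133 = \left(-6039 + 884\right) + 156133 = -5155 + 156133 = 150978$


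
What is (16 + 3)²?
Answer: 361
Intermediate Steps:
(16 + 3)² = 19² = 361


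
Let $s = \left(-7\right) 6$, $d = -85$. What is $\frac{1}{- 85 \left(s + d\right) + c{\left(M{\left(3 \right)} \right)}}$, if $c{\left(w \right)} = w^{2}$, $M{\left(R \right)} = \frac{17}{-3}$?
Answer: $\frac{9}{97444} \approx 9.2361 \cdot 10^{-5}$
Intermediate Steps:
$M{\left(R \right)} = - \frac{17}{3}$ ($M{\left(R \right)} = 17 \left(- \frac{1}{3}\right) = - \frac{17}{3}$)
$s = -42$
$\frac{1}{- 85 \left(s + d\right) + c{\left(M{\left(3 \right)} \right)}} = \frac{1}{- 85 \left(-42 - 85\right) + \left(- \frac{17}{3}\right)^{2}} = \frac{1}{\left(-85\right) \left(-127\right) + \frac{289}{9}} = \frac{1}{10795 + \frac{289}{9}} = \frac{1}{\frac{97444}{9}} = \frac{9}{97444}$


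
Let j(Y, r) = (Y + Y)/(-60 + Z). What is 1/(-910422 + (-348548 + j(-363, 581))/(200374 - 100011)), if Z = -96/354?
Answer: -178445414/162461250401635 ≈ -1.0984e-6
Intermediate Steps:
Z = -16/59 (Z = -96*1/354 = -16/59 ≈ -0.27119)
j(Y, r) = -59*Y/1778 (j(Y, r) = (Y + Y)/(-60 - 16/59) = (2*Y)/(-3556/59) = (2*Y)*(-59/3556) = -59*Y/1778)
1/(-910422 + (-348548 + j(-363, 581))/(200374 - 100011)) = 1/(-910422 + (-348548 - 59/1778*(-363))/(200374 - 100011)) = 1/(-910422 + (-348548 + 21417/1778)/100363) = 1/(-910422 - 619696927/1778*1/100363) = 1/(-910422 - 619696927/178445414) = 1/(-162461250401635/178445414) = -178445414/162461250401635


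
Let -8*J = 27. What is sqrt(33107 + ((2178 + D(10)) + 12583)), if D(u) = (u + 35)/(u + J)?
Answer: 2*sqrt(33620073)/53 ≈ 218.80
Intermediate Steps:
J = -27/8 (J = -1/8*27 = -27/8 ≈ -3.3750)
D(u) = (35 + u)/(-27/8 + u) (D(u) = (u + 35)/(u - 27/8) = (35 + u)/(-27/8 + u))
sqrt(33107 + ((2178 + D(10)) + 12583)) = sqrt(33107 + ((2178 + 8*(35 + 10)/(-27 + 8*10)) + 12583)) = sqrt(33107 + ((2178 + 8*45/(-27 + 80)) + 12583)) = sqrt(33107 + ((2178 + 8*45/53) + 12583)) = sqrt(33107 + ((2178 + 8*(1/53)*45) + 12583)) = sqrt(33107 + ((2178 + 360/53) + 12583)) = sqrt(33107 + (115794/53 + 12583)) = sqrt(33107 + 782693/53) = sqrt(2537364/53) = 2*sqrt(33620073)/53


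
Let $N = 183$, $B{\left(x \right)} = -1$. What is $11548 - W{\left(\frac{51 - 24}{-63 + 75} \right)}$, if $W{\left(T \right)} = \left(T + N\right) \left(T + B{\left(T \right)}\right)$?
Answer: $\frac{181063}{16} \approx 11316.0$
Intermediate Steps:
$W{\left(T \right)} = \left(-1 + T\right) \left(183 + T\right)$ ($W{\left(T \right)} = \left(T + 183\right) \left(T - 1\right) = \left(183 + T\right) \left(-1 + T\right) = \left(-1 + T\right) \left(183 + T\right)$)
$11548 - W{\left(\frac{51 - 24}{-63 + 75} \right)} = 11548 - \left(-183 + \left(\frac{51 - 24}{-63 + 75}\right)^{2} + 182 \frac{51 - 24}{-63 + 75}\right) = 11548 - \left(-183 + \left(\frac{27}{12}\right)^{2} + 182 \cdot \frac{27}{12}\right) = 11548 - \left(-183 + \left(27 \cdot \frac{1}{12}\right)^{2} + 182 \cdot 27 \cdot \frac{1}{12}\right) = 11548 - \left(-183 + \left(\frac{9}{4}\right)^{2} + 182 \cdot \frac{9}{4}\right) = 11548 - \left(-183 + \frac{81}{16} + \frac{819}{2}\right) = 11548 - \frac{3705}{16} = \frac{181063}{16}$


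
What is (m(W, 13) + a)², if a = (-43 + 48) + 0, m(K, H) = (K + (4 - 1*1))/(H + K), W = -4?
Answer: 1936/81 ≈ 23.901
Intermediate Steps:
m(K, H) = (3 + K)/(H + K) (m(K, H) = (K + (4 - 1))/(H + K) = (K + 3)/(H + K) = (3 + K)/(H + K))
a = 5 (a = 5 + 0 = 5)
(m(W, 13) + a)² = ((3 - 4)/(13 - 4) + 5)² = (-1/9 + 5)² = ((⅑)*(-1) + 5)² = (-⅑ + 5)² = (44/9)² = 1936/81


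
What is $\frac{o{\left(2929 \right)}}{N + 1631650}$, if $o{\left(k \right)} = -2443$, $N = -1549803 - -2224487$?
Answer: $- \frac{2443}{2306334} \approx -0.0010593$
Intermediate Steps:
$N = 674684$ ($N = -1549803 + 2224487 = 674684$)
$\frac{o{\left(2929 \right)}}{N + 1631650} = - \frac{2443}{674684 + 1631650} = - \frac{2443}{2306334}$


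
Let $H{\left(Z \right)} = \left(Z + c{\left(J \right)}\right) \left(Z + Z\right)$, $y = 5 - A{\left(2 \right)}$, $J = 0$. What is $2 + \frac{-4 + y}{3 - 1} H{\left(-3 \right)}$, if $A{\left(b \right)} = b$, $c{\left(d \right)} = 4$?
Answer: $5$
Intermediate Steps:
$y = 3$ ($y = 5 - 2 = 3$)
$H{\left(Z \right)} = 2 Z \left(4 + Z\right)$ ($H{\left(Z \right)} = \left(Z + 4\right) \left(Z + Z\right) = \left(4 + Z\right) 2 Z = 2 Z \left(4 + Z\right)$)
$2 + \frac{-4 + y}{3 - 1} H{\left(-3 \right)} = 2 + \frac{-4 + 3}{3 - 1} \cdot 2 \left(-3\right) \left(4 - 3\right) = 2 + - \frac{1}{2} \cdot 2 \left(-3\right) 1 = 2 + \left(-1\right) \frac{1}{2} \left(-6\right) = 2 - -3 = 2 + 3 = 5$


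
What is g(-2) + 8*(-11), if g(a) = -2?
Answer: -90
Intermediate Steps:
g(-2) + 8*(-11) = -2 + 8*(-11) = -2 - 88 = -90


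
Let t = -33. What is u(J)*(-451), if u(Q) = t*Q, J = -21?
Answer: -312543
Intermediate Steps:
u(Q) = -33*Q
u(J)*(-451) = -33*(-21)*(-451) = 693*(-451) = -312543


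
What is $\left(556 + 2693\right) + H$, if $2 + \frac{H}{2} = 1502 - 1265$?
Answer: $3719$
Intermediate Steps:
$H = 470$ ($H = -4 + 2 \left(1502 - 1265\right) = -4 + 2 \cdot 237 = -4 + 474 = 470$)
$\left(556 + 2693\right) + H = \left(556 + 2693\right) + 470 = 3249 + 470 = 3719$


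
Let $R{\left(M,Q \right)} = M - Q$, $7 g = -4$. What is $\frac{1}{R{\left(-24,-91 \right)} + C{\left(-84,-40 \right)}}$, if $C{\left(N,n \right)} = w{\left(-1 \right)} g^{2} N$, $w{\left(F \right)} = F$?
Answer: $\frac{7}{661} \approx 0.01059$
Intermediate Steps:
$g = - \frac{4}{7}$ ($g = \frac{1}{7} \left(-4\right) = - \frac{4}{7} \approx -0.57143$)
$C{\left(N,n \right)} = - \frac{16 N}{49}$ ($C{\left(N,n \right)} = - \left(- \frac{4}{7}\right)^{2} N = \left(-1\right) \frac{16}{49} N = - \frac{16 N}{49}$)
$\frac{1}{R{\left(-24,-91 \right)} + C{\left(-84,-40 \right)}} = \frac{1}{\left(-24 - -91\right) - - \frac{192}{7}} = \frac{1}{\left(-24 + 91\right) + \frac{192}{7}} = \frac{1}{67 + \frac{192}{7}} = \frac{1}{\frac{661}{7}} = \frac{7}{661}$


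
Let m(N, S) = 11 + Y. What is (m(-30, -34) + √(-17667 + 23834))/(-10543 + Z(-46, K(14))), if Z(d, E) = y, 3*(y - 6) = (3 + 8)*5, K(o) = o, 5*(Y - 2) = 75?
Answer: -3/1127 - 3*√6167/31556 ≈ -0.010128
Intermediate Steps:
Y = 17 (Y = 2 + (⅕)*75 = 2 + 15 = 17)
m(N, S) = 28 (m(N, S) = 11 + 17 = 28)
y = 73/3 (y = 6 + ((3 + 8)*5)/3 = 6 + (11*5)/3 = 6 + (⅓)*55 = 6 + 55/3 = 73/3 ≈ 24.333)
Z(d, E) = 73/3
(m(-30, -34) + √(-17667 + 23834))/(-10543 + Z(-46, K(14))) = (28 + √(-17667 + 23834))/(-10543 + 73/3) = (28 + √6167)/(-31556/3) = (28 + √6167)*(-3/31556) = -3/1127 - 3*√6167/31556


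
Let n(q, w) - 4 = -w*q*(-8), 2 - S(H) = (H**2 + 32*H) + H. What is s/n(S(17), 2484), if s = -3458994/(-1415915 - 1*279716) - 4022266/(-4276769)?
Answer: -771914186794/4364418998832531751 ≈ -1.7687e-7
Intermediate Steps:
S(H) = 2 - H**2 - 33*H (S(H) = 2 - ((H**2 + 32*H) + H) = 2 - (H**2 + 33*H) = 2 + (-H**2 - 33*H) = 2 - H**2 - 33*H)
s = 3087656747176/1035974585177 (s = -3458994/(-1415915 - 279716) - 4022266*(-1/4276769) = -3458994/(-1695631) + 4022266/4276769 = -3458994*(-1/1695631) + 4022266/4276769 = 494142/242233 + 4022266/4276769 = 3087656747176/1035974585177 ≈ 2.9804)
n(q, w) = 4 + 8*q*w (n(q, w) = 4 - w*q*(-8) = 4 - q*w*(-8) = 4 - (-8)*q*w = 4 + 8*q*w)
s/n(S(17), 2484) = 3087656747176/(1035974585177*(4 + 8*(2 - 1*17**2 - 33*17)*2484)) = 3087656747176/(1035974585177*(4 + 8*(2 - 1*289 - 561)*2484)) = 3087656747176/(1035974585177*(4 + 8*(2 - 289 - 561)*2484)) = 3087656747176/(1035974585177*(4 + 8*(-848)*2484)) = 3087656747176/(1035974585177*(4 - 16851456)) = (3087656747176/1035974585177)/(-16851452) = (3087656747176/1035974585177)*(-1/16851452) = -771914186794/4364418998832531751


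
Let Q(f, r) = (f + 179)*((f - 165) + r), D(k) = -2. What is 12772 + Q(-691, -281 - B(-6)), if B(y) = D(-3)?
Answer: 593892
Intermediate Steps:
B(y) = -2
Q(f, r) = (179 + f)*(-165 + f + r) (Q(f, r) = (179 + f)*((-165 + f) + r) = (179 + f)*(-165 + f + r))
12772 + Q(-691, -281 - B(-6)) = 12772 + (-29535 + (-691)**2 + 14*(-691) + 179*(-281 - 1*(-2)) - 691*(-281 - 1*(-2))) = 12772 + (-29535 + 477481 - 9674 + 179*(-281 + 2) - 691*(-281 + 2)) = 12772 + (-29535 + 477481 - 9674 + 179*(-279) - 691*(-279)) = 12772 + (-29535 + 477481 - 9674 - 49941 + 192789) = 12772 + 581120 = 593892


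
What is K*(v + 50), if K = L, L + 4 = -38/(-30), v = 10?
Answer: -164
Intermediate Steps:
L = -41/15 (L = -4 - 38/(-30) = -4 - 38*(-1/30) = -4 + 19/15 = -41/15 ≈ -2.7333)
K = -41/15 ≈ -2.7333
K*(v + 50) = -41*(10 + 50)/15 = -41/15*60 = -164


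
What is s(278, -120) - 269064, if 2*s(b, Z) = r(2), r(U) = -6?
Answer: -269067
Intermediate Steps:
s(b, Z) = -3 (s(b, Z) = (½)*(-6) = -3)
s(278, -120) - 269064 = -3 - 269064 = -269067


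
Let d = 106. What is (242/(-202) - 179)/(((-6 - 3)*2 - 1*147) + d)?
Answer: 18200/5959 ≈ 3.0542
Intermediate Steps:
(242/(-202) - 179)/(((-6 - 3)*2 - 1*147) + d) = (242/(-202) - 179)/(((-6 - 3)*2 - 1*147) + 106) = (242*(-1/202) - 179)/((-9*2 - 147) + 106) = (-121/101 - 179)/((-18 - 147) + 106) = -18200/(101*(-165 + 106)) = -18200/101/(-59) = -18200/101*(-1/59) = 18200/5959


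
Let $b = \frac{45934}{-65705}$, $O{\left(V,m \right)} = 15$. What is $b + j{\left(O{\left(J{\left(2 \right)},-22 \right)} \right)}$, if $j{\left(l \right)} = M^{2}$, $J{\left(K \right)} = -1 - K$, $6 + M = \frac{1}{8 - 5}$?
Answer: $\frac{1092667}{34785} \approx 31.412$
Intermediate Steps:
$M = - \frac{17}{3}$ ($M = -6 + \frac{1}{8 - 5} = -6 + \frac{1}{3} = - \frac{17}{3} \approx -5.6667$)
$b = - \frac{2702}{3865}$ ($b = 45934 \left(- \frac{1}{65705}\right) = - \frac{2702}{3865} \approx -0.69909$)
$j{\left(l \right)} = \frac{289}{9}$ ($j{\left(l \right)} = \left(- \frac{17}{3}\right)^{2} = \frac{289}{9}$)
$b + j{\left(O{\left(J{\left(2 \right)},-22 \right)} \right)} = - \frac{2702}{3865} + \frac{289}{9} = \frac{1092667}{34785}$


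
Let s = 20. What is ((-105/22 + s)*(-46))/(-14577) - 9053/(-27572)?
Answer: 14726227/39124668 ≈ 0.37639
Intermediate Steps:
((-105/22 + s)*(-46))/(-14577) - 9053/(-27572) = ((-105/22 + 20)*(-46))/(-14577) - 9053/(-27572) = ((-105*1/22 + 20)*(-46))*(-1/14577) - 9053*(-1/27572) = ((-105/22 + 20)*(-46))*(-1/14577) + 9053/27572 = ((335/22)*(-46))*(-1/14577) + 9053/27572 = -7705/11*(-1/14577) + 9053/27572 = 7705/160347 + 9053/27572 = 14726227/39124668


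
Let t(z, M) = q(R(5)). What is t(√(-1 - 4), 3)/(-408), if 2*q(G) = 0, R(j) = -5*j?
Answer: 0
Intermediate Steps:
q(G) = 0 (q(G) = (½)*0 = 0)
t(z, M) = 0
t(√(-1 - 4), 3)/(-408) = 0/(-408) = 0*(-1/408) = 0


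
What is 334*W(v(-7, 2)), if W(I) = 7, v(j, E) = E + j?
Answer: 2338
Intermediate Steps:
334*W(v(-7, 2)) = 334*7 = 2338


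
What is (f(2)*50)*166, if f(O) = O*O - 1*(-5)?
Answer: 74700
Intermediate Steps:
f(O) = 5 + O² (f(O) = O² + 5 = 5 + O²)
(f(2)*50)*166 = ((5 + 2²)*50)*166 = ((5 + 4)*50)*166 = (9*50)*166 = 450*166 = 74700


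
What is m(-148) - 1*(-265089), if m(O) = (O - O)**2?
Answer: 265089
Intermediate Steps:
m(O) = 0 (m(O) = 0**2 = 0)
m(-148) - 1*(-265089) = 0 - 1*(-265089) = 0 + 265089 = 265089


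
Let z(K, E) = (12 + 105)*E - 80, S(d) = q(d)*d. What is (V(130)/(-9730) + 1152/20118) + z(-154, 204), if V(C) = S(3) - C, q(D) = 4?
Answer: 55434170681/2330335 ≈ 23788.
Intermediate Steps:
S(d) = 4*d
V(C) = 12 - C (V(C) = 4*3 - C = 12 - C)
z(K, E) = -80 + 117*E (z(K, E) = 117*E - 80 = -80 + 117*E)
(V(130)/(-9730) + 1152/20118) + z(-154, 204) = ((12 - 1*130)/(-9730) + 1152/20118) + (-80 + 117*204) = ((12 - 130)*(-1/9730) + 1152*(1/20118)) + (-80 + 23868) = (-118*(-1/9730) + 192/3353) + 23788 = (59/4865 + 192/3353) + 23788 = 161701/2330335 + 23788 = 55434170681/2330335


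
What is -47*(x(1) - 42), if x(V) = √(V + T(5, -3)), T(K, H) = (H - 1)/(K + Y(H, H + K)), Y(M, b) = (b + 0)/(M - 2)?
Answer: 1974 - 47*√69/23 ≈ 1957.0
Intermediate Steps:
Y(M, b) = b/(-2 + M)
T(K, H) = (-1 + H)/(K + (H + K)/(-2 + H)) (T(K, H) = (H - 1)/(K + (H + K)/(-2 + H)) = (-1 + H)/(K + (H + K)/(-2 + H)))
x(V) = √(-20/23 + V) (x(V) = √(V + (-1 - 3)*(-2 - 3)/(-3 + 5 + 5*(-2 - 3))) = √(V - 4*(-5)/(-3 + 5 + 5*(-5))) = √(V - 4*(-5)/(-3 + 5 - 25)) = √(V - 4*(-5)/(-23)) = √(V - 1/23*(-4)*(-5)) = √(V - 20/23) = √(-20/23 + V))
-47*(x(1) - 42) = -47*(√(-460 + 529*1)/23 - 42) = -47*(√(-460 + 529)/23 - 42) = -47*(√69/23 - 42) = -47*(-42 + √69/23) = 1974 - 47*√69/23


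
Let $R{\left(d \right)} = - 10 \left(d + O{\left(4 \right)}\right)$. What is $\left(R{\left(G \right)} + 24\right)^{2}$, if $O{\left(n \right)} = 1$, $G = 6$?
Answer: $2116$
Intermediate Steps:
$R{\left(d \right)} = -10 - 10 d$ ($R{\left(d \right)} = - 10 \left(d + 1\right) = - 10 \left(1 + d\right) = -10 - 10 d$)
$\left(R{\left(G \right)} + 24\right)^{2} = \left(\left(-10 - 60\right) + 24\right)^{2} = \left(-70 + 24\right)^{2} = \left(-46\right)^{2} = 2116$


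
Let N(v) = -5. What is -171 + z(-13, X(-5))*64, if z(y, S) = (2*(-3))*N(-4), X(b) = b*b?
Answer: 1749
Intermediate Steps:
X(b) = b²
z(y, S) = 30 (z(y, S) = (2*(-3))*(-5) = -6*(-5) = 30)
-171 + z(-13, X(-5))*64 = -171 + 30*64 = -171 + 1920 = 1749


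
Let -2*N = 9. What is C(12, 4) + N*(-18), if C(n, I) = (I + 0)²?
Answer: 97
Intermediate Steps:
C(n, I) = I²
N = -9/2 (N = -½*9 = -9/2 ≈ -4.5000)
C(12, 4) + N*(-18) = 4² - 9/2*(-18) = 16 + 81 = 97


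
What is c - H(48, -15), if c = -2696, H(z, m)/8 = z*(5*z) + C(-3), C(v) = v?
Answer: -94832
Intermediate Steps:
H(z, m) = -24 + 40*z² (H(z, m) = 8*(z*(5*z) - 3) = 8*(5*z² - 3) = 8*(-3 + 5*z²) = -24 + 40*z²)
c - H(48, -15) = -2696 - (-24 + 40*48²) = -2696 - (-24 + 40*2304) = -2696 - (-24 + 92160) = -2696 - 1*92136 = -2696 - 92136 = -94832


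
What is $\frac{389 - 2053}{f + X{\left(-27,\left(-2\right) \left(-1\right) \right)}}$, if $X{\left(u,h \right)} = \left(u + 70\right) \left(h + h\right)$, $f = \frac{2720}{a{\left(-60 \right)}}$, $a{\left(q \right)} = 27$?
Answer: $- \frac{11232}{1841} \approx -6.101$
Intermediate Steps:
$f = \frac{2720}{27} \approx 100.74$
$X{\left(u,h \right)} = 2 h \left(70 + u\right)$ ($X{\left(u,h \right)} = \left(70 + u\right) 2 h = 2 h \left(70 + u\right)$)
$\frac{389 - 2053}{f + X{\left(-27,\left(-2\right) \left(-1\right) \right)}} = \frac{389 - 2053}{\frac{2720}{27} + 2 \left(\left(-2\right) \left(-1\right)\right) \left(70 - 27\right)} = - \frac{1664}{\frac{2720}{27} + 2 \cdot 2 \cdot 43} = - \frac{1664}{\frac{2720}{27} + 172} = - \frac{1664}{\frac{7364}{27}} = \left(-1664\right) \frac{27}{7364} = - \frac{11232}{1841}$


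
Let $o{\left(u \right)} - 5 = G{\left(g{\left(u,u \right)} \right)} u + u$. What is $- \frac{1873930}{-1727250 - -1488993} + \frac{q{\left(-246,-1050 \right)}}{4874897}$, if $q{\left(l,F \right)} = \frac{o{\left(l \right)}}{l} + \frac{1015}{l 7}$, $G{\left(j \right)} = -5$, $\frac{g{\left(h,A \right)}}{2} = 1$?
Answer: $\frac{374543800113037}{47620611715689} \approx 7.8652$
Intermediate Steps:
$g{\left(h,A \right)} = 2$ ($g{\left(h,A \right)} = 2 \cdot 1 = 2$)
$o{\left(u \right)} = 5 - 4 u$ ($o{\left(u \right)} = 5 + \left(- 5 u + u\right) = 5 - 4 u$)
$q{\left(l,F \right)} = \frac{145}{l} + \frac{5 - 4 l}{l}$ ($q{\left(l,F \right)} = \frac{5 - 4 l}{l} + \frac{1015}{l 7} = \frac{5 - 4 l}{l} + \frac{1015}{7 l} = \frac{5 - 4 l}{l} + 1015 \frac{1}{7 l} = \frac{5 - 4 l}{l} + \frac{145}{l} = \frac{145}{l} + \frac{5 - 4 l}{l}$)
$- \frac{1873930}{-1727250 - -1488993} + \frac{q{\left(-246,-1050 \right)}}{4874897} = - \frac{1873930}{-1727250 - -1488993} + \frac{-4 + \frac{150}{-246}}{4874897} = - \frac{1873930}{-1727250 + 1488993} + \left(-4 + 150 \left(- \frac{1}{246}\right)\right) \frac{1}{4874897} = - \frac{1873930}{-238257} + \left(-4 - \frac{25}{41}\right) \frac{1}{4874897} = \left(-1873930\right) \left(- \frac{1}{238257}\right) - \frac{189}{199870777} = \frac{1873930}{238257} - \frac{189}{199870777} = \frac{374543800113037}{47620611715689}$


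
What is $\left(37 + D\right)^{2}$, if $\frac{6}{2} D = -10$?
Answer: $\frac{10201}{9} \approx 1133.4$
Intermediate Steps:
$D = - \frac{10}{3}$ ($D = \frac{1}{3} \left(-10\right) = - \frac{10}{3} \approx -3.3333$)
$\left(37 + D\right)^{2} = \left(37 - \frac{10}{3}\right)^{2} = \left(\frac{101}{3}\right)^{2} = \frac{10201}{9}$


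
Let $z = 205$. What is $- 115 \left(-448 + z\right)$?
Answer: $27945$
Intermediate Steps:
$- 115 \left(-448 + z\right) = - 115 \left(-448 + 205\right) = \left(-115\right) \left(-243\right) = 27945$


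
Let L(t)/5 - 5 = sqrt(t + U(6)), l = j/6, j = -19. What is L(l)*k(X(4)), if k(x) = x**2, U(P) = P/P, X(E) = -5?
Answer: 625 + 125*I*sqrt(78)/6 ≈ 625.0 + 184.0*I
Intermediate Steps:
l = -19/6 ≈ -3.1667
U(P) = 1
L(t) = 25 + 5*sqrt(1 + t) (L(t) = 25 + 5*sqrt(t + 1) = 25 + 5*sqrt(1 + t))
L(l)*k(X(4)) = (25 + 5*sqrt(1 - 19/6))*(-5)**2 = (25 + 5*sqrt(-13/6))*25 = (25 + 5*(I*sqrt(78)/6))*25 = (25 + 5*I*sqrt(78)/6)*25 = 625 + 125*I*sqrt(78)/6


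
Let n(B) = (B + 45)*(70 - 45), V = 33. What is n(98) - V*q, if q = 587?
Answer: -15796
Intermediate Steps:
n(B) = 1125 + 25*B (n(B) = (45 + B)*25 = 1125 + 25*B)
n(98) - V*q = (1125 + 25*98) - 33*587 = (1125 + 2450) - 1*19371 = 3575 - 19371 = -15796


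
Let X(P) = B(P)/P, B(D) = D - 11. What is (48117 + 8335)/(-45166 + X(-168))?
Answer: -9483936/7587709 ≈ -1.2499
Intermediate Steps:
B(D) = -11 + D
X(P) = (-11 + P)/P
(48117 + 8335)/(-45166 + X(-168)) = (48117 + 8335)/(-45166 + (-11 - 168)/(-168)) = 56452/(-45166 - 1/168*(-179)) = 56452/(-45166 + 179/168) = 56452/(-7587709/168) = 56452*(-168/7587709) = -9483936/7587709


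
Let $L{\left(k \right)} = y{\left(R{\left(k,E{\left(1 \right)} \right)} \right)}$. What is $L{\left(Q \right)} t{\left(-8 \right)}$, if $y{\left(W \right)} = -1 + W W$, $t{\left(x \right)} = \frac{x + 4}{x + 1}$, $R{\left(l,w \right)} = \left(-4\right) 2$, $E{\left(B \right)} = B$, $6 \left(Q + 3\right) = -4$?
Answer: $36$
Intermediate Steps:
$Q = - \frac{11}{3}$ ($Q = -3 + \frac{1}{6} \left(-4\right) = -3 - \frac{2}{3} = - \frac{11}{3} \approx -3.6667$)
$R{\left(l,w \right)} = -8$
$t{\left(x \right)} = \frac{4 + x}{1 + x}$
$y{\left(W \right)} = -1 + W^{2}$
$L{\left(k \right)} = 63$ ($L{\left(k \right)} = -1 + \left(-8\right)^{2} = -1 + 64 = 63$)
$L{\left(Q \right)} t{\left(-8 \right)} = 63 \frac{4 - 8}{1 - 8} = 63 \frac{1}{-7} \left(-4\right) = 63 \left(\left(- \frac{1}{7}\right) \left(-4\right)\right) = 63 \cdot \frac{4}{7} = 36$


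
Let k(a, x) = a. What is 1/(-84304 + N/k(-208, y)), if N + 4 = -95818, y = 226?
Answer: -104/8719705 ≈ -1.1927e-5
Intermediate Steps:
N = -95822 (N = -4 - 95818 = -95822)
1/(-84304 + N/k(-208, y)) = 1/(-84304 - 95822/(-208)) = 1/(-84304 - 95822*(-1/208)) = 1/(-84304 + 47911/104) = 1/(-8719705/104) = -104/8719705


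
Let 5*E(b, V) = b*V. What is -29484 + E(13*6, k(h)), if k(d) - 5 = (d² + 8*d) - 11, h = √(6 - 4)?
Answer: -147732/5 + 624*√2/5 ≈ -29370.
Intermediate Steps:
h = √2 ≈ 1.4142
k(d) = -6 + d² + 8*d (k(d) = 5 + ((d² + 8*d) - 11) = 5 + (-11 + d² + 8*d) = -6 + d² + 8*d)
E(b, V) = V*b/5 (E(b, V) = (b*V)/5 = (V*b)/5 = V*b/5)
-29484 + E(13*6, k(h)) = -29484 + (-6 + (√2)² + 8*√2)*(13*6)/5 = -29484 + (⅕)*(-6 + 2 + 8*√2)*78 = -29484 + (⅕)*(-4 + 8*√2)*78 = -29484 + (-312/5 + 624*√2/5) = -147732/5 + 624*√2/5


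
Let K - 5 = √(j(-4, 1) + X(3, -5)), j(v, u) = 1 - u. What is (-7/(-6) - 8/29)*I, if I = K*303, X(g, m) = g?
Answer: 78275/58 + 15655*√3/58 ≈ 1817.1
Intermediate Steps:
K = 5 + √3 (K = 5 + √((1 - 1*1) + 3) = 5 + √((1 - 1) + 3) = 5 + √(0 + 3) = 5 + √3 ≈ 6.7320)
I = 1515 + 303*√3 (I = (5 + √3)*303 = 1515 + 303*√3 ≈ 2039.8)
(-7/(-6) - 8/29)*I = (-7/(-6) - 8/29)*(1515 + 303*√3) = (-7*(-⅙) - 8*1/29)*(1515 + 303*√3) = (7/6 - 8/29)*(1515 + 303*√3) = 155*(1515 + 303*√3)/174 = 78275/58 + 15655*√3/58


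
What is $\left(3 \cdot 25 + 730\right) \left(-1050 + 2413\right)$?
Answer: $1097215$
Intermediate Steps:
$\left(3 \cdot 25 + 730\right) \left(-1050 + 2413\right) = \left(75 + 730\right) 1363 = 805 \cdot 1363 = 1097215$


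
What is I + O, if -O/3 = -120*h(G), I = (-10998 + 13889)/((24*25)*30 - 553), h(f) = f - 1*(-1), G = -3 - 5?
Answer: -43963549/17447 ≈ -2519.8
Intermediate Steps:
G = -8
h(f) = 1 + f (h(f) = f + 1 = 1 + f)
I = 2891/17447 (I = 2891/(600*30 - 553) = 2891/(18000 - 553) = 2891/17447 ≈ 0.16570)
O = -2520 (O = -(-360)*(1 - 8) = -(-360)*(-7) = -3*840 = -2520)
I + O = 2891/17447 - 2520 = -43963549/17447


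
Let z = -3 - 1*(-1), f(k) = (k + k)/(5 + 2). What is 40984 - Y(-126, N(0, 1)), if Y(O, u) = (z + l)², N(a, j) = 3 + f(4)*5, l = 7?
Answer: 40959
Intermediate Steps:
f(k) = 2*k/7 (f(k) = (2*k)/7 = (2*k)*(⅐) = 2*k/7)
N(a, j) = 61/7 (N(a, j) = 3 + ((2/7)*4)*5 = 3 + (8/7)*5 = 3 + 40/7 = 61/7)
z = -2 (z = -3 + 1 = -2)
Y(O, u) = 25 (Y(O, u) = (-2 + 7)² = 5² = 25)
40984 - Y(-126, N(0, 1)) = 40984 - 1*25 = 40984 - 25 = 40959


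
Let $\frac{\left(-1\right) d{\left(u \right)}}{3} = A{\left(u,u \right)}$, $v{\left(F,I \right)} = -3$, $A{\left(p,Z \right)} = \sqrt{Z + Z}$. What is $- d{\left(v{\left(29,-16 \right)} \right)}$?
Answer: $3 i \sqrt{6} \approx 7.3485 i$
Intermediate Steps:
$A{\left(p,Z \right)} = \sqrt{2} \sqrt{Z}$ ($A{\left(p,Z \right)} = \sqrt{2 Z} = \sqrt{2} \sqrt{Z}$)
$d{\left(u \right)} = - 3 \sqrt{2} \sqrt{u}$
$- d{\left(v{\left(29,-16 \right)} \right)} = - \left(-3\right) \sqrt{2} \sqrt{-3} = - \left(-3\right) \sqrt{2} i \sqrt{3} = - \left(-3\right) i \sqrt{6} = 3 i \sqrt{6}$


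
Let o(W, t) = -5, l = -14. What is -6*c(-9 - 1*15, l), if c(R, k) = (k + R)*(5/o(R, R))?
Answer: -228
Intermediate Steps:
c(R, k) = -R - k (c(R, k) = (k + R)*(5/(-5)) = (R + k)*(5*(-⅕)) = (R + k)*(-1) = -R - k)
-6*c(-9 - 1*15, l) = -6*(-(-9 - 1*15) - 1*(-14)) = -6*(-(-9 - 15) + 14) = -6*(-1*(-24) + 14) = -6*(24 + 14) = -6*38 = -228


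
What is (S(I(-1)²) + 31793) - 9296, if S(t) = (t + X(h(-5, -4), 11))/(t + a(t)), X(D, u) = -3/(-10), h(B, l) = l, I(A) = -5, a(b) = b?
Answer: 11248753/500 ≈ 22498.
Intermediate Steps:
X(D, u) = 3/10 (X(D, u) = -3*(-⅒) = 3/10)
S(t) = (3/10 + t)/(2*t) (S(t) = (t + 3/10)/(t + t) = (3/10 + t)/((2*t)) = (3/10 + t)*(1/(2*t)) = (3/10 + t)/(2*t))
(S(I(-1)²) + 31793) - 9296 = ((3 + 10*(-5)²)/(20*((-5)²)) + 31793) - 9296 = ((1/20)*(3 + 10*25)/25 + 31793) - 9296 = ((1/20)*(1/25)*(3 + 250) + 31793) - 9296 = ((1/20)*(1/25)*253 + 31793) - 9296 = (253/500 + 31793) - 9296 = 15896753/500 - 9296 = 11248753/500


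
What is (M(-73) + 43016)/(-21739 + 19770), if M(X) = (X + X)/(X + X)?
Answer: -43017/1969 ≈ -21.847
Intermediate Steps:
M(X) = 1 (M(X) = (2*X)/((2*X)) = (2*X)*(1/(2*X)) = 1)
(M(-73) + 43016)/(-21739 + 19770) = (1 + 43016)/(-21739 + 19770) = 43017/(-1969) = 43017*(-1/1969) = -43017/1969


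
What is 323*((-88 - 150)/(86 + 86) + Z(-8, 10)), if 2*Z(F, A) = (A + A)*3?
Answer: 794903/86 ≈ 9243.1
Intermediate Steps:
Z(F, A) = 3*A (Z(F, A) = ((A + A)*3)/2 = ((2*A)*3)/2 = (6*A)/2 = 3*A)
323*((-88 - 150)/(86 + 86) + Z(-8, 10)) = 323*((-88 - 150)/(86 + 86) + 3*10) = 323*(-238/172 + 30) = 323*(-238*1/172 + 30) = 323*(-119/86 + 30) = 323*(2461/86) = 794903/86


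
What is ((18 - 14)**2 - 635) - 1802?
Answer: -2421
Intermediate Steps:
((18 - 14)**2 - 635) - 1802 = (4**2 - 635) - 1802 = (16 - 635) - 1802 = -619 - 1802 = -2421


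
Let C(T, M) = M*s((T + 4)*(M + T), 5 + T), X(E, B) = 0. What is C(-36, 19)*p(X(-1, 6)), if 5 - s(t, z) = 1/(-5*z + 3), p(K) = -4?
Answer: -29982/79 ≈ -379.52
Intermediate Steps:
s(t, z) = 5 - 1/(3 - 5*z) (s(t, z) = 5 - 1/(-5*z + 3) = 5 - 1/(3 - 5*z))
C(T, M) = M*(111 + 25*T)/(22 + 5*T) (C(T, M) = M*((-14 + 25*(5 + T))/(-3 + 5*(5 + T))) = M*((-14 + (125 + 25*T))/(-3 + (25 + 5*T))) = M*((111 + 25*T)/(22 + 5*T)) = M*(111 + 25*T)/(22 + 5*T))
C(-36, 19)*p(X(-1, 6)) = (19*(111 + 25*(-36))/(22 + 5*(-36)))*(-4) = (19*(111 - 900)/(22 - 180))*(-4) = (19*(-789)/(-158))*(-4) = (19*(-1/158)*(-789))*(-4) = (14991/158)*(-4) = -29982/79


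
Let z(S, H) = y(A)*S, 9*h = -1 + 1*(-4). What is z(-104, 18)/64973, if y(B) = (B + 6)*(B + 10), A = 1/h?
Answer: -89544/1624325 ≈ -0.055127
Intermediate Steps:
h = -5/9 (h = (-1 + 1*(-4))/9 = (-1 - 4)/9 = (⅑)*(-5) = -5/9 ≈ -0.55556)
A = -9/5 (A = 1/(-5/9) = -9/5 ≈ -1.8000)
y(B) = (6 + B)*(10 + B)
z(S, H) = 861*S/25 (z(S, H) = (60 + (-9/5)² + 16*(-9/5))*S = (60 + 81/25 - 144/5)*S = 861*S/25)
z(-104, 18)/64973 = ((861/25)*(-104))/64973 = -89544/25*1/64973 = -89544/1624325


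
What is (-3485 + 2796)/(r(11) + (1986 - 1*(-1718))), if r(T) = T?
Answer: -689/3715 ≈ -0.18546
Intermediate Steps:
(-3485 + 2796)/(r(11) + (1986 - 1*(-1718))) = (-3485 + 2796)/(11 + (1986 - 1*(-1718))) = -689/(11 + (1986 + 1718)) = -689/(11 + 3704) = -689/3715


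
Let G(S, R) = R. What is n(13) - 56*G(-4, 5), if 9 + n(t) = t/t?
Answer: -288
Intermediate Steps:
n(t) = -8 (n(t) = -9 + t/t = -9 + 1 = -8)
n(13) - 56*G(-4, 5) = -8 - 56*5 = -8 - 280 = -288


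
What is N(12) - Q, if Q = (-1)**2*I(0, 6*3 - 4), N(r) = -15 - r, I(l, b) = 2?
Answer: -29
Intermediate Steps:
Q = 2 (Q = (-1)**2*2 = 1*2 = 2)
N(12) - Q = (-15 - 1*12) - 1*2 = (-15 - 12) - 2 = -27 - 2 = -29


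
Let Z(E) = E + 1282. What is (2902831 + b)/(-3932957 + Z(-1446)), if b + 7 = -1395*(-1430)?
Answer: -4897674/3933121 ≈ -1.2452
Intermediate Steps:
Z(E) = 1282 + E
b = 1994843 (b = -7 - 1395*(-1430) = -7 + 1994850 = 1994843)
(2902831 + b)/(-3932957 + Z(-1446)) = (2902831 + 1994843)/(-3932957 + (1282 - 1446)) = 4897674/(-3932957 - 164) = 4897674/(-3933121) = 4897674*(-1/3933121) = -4897674/3933121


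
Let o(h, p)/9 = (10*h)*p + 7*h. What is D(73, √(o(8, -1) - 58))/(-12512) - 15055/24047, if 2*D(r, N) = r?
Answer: -378491751/601752128 ≈ -0.62898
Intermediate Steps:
o(h, p) = 63*h + 90*h*p (o(h, p) = 9*((10*h)*p + 7*h) = 9*(10*h*p + 7*h) = 9*(7*h + 10*h*p) = 63*h + 90*h*p)
D(r, N) = r/2
D(73, √(o(8, -1) - 58))/(-12512) - 15055/24047 = ((½)*73)/(-12512) - 15055/24047 = (73/2)*(-1/12512) - 15055*1/24047 = -73/25024 - 15055/24047 = -378491751/601752128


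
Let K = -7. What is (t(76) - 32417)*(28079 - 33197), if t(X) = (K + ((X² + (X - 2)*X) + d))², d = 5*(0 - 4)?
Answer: -661822460016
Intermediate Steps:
d = -20 (d = 5*(-4) = -20)
t(X) = (-27 + X² + X*(-2 + X))² (t(X) = (-7 + ((X² + (X - 2)*X) - 20))² = (-7 + ((X² + (-2 + X)*X) - 20))² = (-7 + ((X² + X*(-2 + X)) - 20))² = (-7 + (-20 + X² + X*(-2 + X)))² = (-27 + X² + X*(-2 + X))²)
(t(76) - 32417)*(28079 - 33197) = ((27 - 2*76² + 2*76)² - 32417)*(28079 - 33197) = ((27 - 2*5776 + 152)² - 32417)*(-5118) = ((27 - 11552 + 152)² - 32417)*(-5118) = ((-11373)² - 32417)*(-5118) = (129345129 - 32417)*(-5118) = 129312712*(-5118) = -661822460016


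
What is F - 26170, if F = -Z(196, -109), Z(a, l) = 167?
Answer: -26337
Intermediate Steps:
F = -167 (F = -1*167 = -167)
F - 26170 = -167 - 26170 = -26337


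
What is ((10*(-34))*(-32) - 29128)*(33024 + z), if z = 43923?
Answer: -1404128856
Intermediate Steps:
((10*(-34))*(-32) - 29128)*(33024 + z) = ((10*(-34))*(-32) - 29128)*(33024 + 43923) = (-340*(-32) - 29128)*76947 = (10880 - 29128)*76947 = -18248*76947 = -1404128856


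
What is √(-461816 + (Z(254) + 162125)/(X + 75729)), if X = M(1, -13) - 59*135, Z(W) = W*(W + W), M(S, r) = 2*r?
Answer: I*√2118993734792638/67738 ≈ 679.57*I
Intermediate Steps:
Z(W) = 2*W² (Z(W) = W*(2*W) = 2*W²)
X = -7991 (X = 2*(-13) - 59*135 = -26 - 7965 = -7991)
√(-461816 + (Z(254) + 162125)/(X + 75729)) = √(-461816 + (2*254² + 162125)/(-7991 + 75729)) = √(-461816 + (2*64516 + 162125)/67738) = √(-461816 + (129032 + 162125)*(1/67738)) = √(-461816 + 291157*(1/67738)) = √(-461816 + 291157/67738) = √(-31282201051/67738) = I*√2118993734792638/67738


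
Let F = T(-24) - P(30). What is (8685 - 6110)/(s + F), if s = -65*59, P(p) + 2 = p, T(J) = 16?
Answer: -2575/3847 ≈ -0.66935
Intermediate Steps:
P(p) = -2 + p
s = -3835
F = -12 (F = 16 - (-2 + 30) = 16 - 1*28 = 16 - 28 = -12)
(8685 - 6110)/(s + F) = (8685 - 6110)/(-3835 - 12) = 2575/(-3847) = 2575*(-1/3847) = -2575/3847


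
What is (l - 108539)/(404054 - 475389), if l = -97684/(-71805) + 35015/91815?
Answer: 47704122619726/31353045420675 ≈ 1.5215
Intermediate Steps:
l = 765540569/439518405 (l = -97684*(-1/71805) + 35015*(1/91815) = 97684/71805 + 7003/18363 = 765540569/439518405 ≈ 1.7418)
(l - 108539)/(404054 - 475389) = (765540569/439518405 - 108539)/(404054 - 475389) = -47704122619726/439518405/(-71335) = -47704122619726/439518405*(-1/71335) = 47704122619726/31353045420675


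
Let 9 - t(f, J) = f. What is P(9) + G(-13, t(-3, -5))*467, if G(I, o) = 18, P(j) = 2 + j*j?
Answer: 8489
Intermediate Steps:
P(j) = 2 + j²
t(f, J) = 9 - f
P(9) + G(-13, t(-3, -5))*467 = (2 + 9²) + 18*467 = (2 + 81) + 8406 = 83 + 8406 = 8489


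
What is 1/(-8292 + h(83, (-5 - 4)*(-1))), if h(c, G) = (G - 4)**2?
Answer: -1/8267 ≈ -0.00012096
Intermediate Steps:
h(c, G) = (-4 + G)**2
1/(-8292 + h(83, (-5 - 4)*(-1))) = 1/(-8292 + (-4 + (-5 - 4)*(-1))**2) = 1/(-8292 + (-4 - 9*(-1))**2) = 1/(-8292 + (-4 + 9)**2) = 1/(-8292 + 5**2) = 1/(-8292 + 25) = 1/(-8267) = -1/8267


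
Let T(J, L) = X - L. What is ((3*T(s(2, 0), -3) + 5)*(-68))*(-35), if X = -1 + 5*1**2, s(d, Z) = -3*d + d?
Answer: 61880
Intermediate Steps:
s(d, Z) = -2*d
X = 4 (X = -1 + 5*1 = -1 + 5 = 4)
T(J, L) = 4 - L
((3*T(s(2, 0), -3) + 5)*(-68))*(-35) = ((3*(4 - 1*(-3)) + 5)*(-68))*(-35) = ((3*(4 + 3) + 5)*(-68))*(-35) = ((3*7 + 5)*(-68))*(-35) = ((21 + 5)*(-68))*(-35) = (26*(-68))*(-35) = -1768*(-35) = 61880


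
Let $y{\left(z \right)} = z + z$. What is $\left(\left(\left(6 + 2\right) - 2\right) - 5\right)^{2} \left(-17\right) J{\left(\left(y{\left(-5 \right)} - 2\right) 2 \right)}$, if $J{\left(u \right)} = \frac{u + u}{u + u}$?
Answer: $-17$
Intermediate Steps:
$y{\left(z \right)} = 2 z$
$J{\left(u \right)} = 1$ ($J{\left(u \right)} = \frac{2 u}{2 u} = 2 u \frac{1}{2 u} = 1$)
$\left(\left(\left(6 + 2\right) - 2\right) - 5\right)^{2} \left(-17\right) J{\left(\left(y{\left(-5 \right)} - 2\right) 2 \right)} = \left(\left(\left(6 + 2\right) - 2\right) - 5\right)^{2} \left(-17\right) 1 = \left(\left(8 - 2\right) - 5\right)^{2} \left(-17\right) 1 = \left(6 - 5\right)^{2} \left(-17\right) 1 = 1^{2} \left(-17\right) 1 = 1 \left(-17\right) 1 = \left(-17\right) 1 = -17$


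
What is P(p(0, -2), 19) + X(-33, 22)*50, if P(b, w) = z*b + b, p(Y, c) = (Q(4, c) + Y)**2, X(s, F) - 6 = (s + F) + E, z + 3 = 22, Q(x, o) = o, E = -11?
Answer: -720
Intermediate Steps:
z = 19 (z = -3 + 22 = 19)
X(s, F) = -5 + F + s (X(s, F) = 6 + ((s + F) - 11) = 6 + ((F + s) - 11) = 6 + (-11 + F + s) = -5 + F + s)
p(Y, c) = (Y + c)**2 (p(Y, c) = (c + Y)**2 = (Y + c)**2)
P(b, w) = 20*b (P(b, w) = 19*b + b = 20*b)
P(p(0, -2), 19) + X(-33, 22)*50 = 20*(0 - 2)**2 + (-5 + 22 - 33)*50 = 20*(-2)**2 - 16*50 = 20*4 - 800 = 80 - 800 = -720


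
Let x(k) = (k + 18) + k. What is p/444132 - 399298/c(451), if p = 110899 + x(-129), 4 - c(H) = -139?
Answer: -13640399623/4885452 ≈ -2792.0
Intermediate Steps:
x(k) = 18 + 2*k (x(k) = (18 + k) + k = 18 + 2*k)
c(H) = 143 (c(H) = 4 - 1*(-139) = 4 + 139 = 143)
p = 110659 (p = 110899 + (18 + 2*(-129)) = 110899 + (18 - 258) = 110899 - 240 = 110659)
p/444132 - 399298/c(451) = 110659/444132 - 399298/143 = -13640399623/4885452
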